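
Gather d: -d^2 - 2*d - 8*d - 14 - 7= -d^2 - 10*d - 21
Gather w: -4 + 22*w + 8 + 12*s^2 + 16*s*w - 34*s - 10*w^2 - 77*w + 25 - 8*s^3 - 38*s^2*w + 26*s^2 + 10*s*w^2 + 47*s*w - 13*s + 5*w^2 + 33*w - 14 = -8*s^3 + 38*s^2 - 47*s + w^2*(10*s - 5) + w*(-38*s^2 + 63*s - 22) + 15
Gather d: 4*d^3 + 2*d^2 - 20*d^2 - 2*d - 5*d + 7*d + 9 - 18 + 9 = 4*d^3 - 18*d^2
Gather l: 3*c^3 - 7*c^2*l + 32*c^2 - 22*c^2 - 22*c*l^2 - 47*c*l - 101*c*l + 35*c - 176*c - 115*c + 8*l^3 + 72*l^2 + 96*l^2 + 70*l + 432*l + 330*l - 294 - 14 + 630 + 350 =3*c^3 + 10*c^2 - 256*c + 8*l^3 + l^2*(168 - 22*c) + l*(-7*c^2 - 148*c + 832) + 672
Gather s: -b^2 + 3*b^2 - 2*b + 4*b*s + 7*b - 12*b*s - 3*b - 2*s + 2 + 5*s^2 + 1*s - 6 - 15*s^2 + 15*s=2*b^2 + 2*b - 10*s^2 + s*(14 - 8*b) - 4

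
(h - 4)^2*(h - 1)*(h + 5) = h^4 - 4*h^3 - 21*h^2 + 104*h - 80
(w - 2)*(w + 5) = w^2 + 3*w - 10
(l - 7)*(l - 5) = l^2 - 12*l + 35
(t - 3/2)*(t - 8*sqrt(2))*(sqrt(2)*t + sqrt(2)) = sqrt(2)*t^3 - 16*t^2 - sqrt(2)*t^2/2 - 3*sqrt(2)*t/2 + 8*t + 24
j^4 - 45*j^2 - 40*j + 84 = (j - 7)*(j - 1)*(j + 2)*(j + 6)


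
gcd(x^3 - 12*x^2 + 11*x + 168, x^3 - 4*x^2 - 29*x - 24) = x^2 - 5*x - 24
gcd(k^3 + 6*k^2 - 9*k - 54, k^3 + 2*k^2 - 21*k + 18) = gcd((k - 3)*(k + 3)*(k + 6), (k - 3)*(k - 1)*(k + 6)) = k^2 + 3*k - 18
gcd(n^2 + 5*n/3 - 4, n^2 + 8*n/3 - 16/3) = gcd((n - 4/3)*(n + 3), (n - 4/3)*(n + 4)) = n - 4/3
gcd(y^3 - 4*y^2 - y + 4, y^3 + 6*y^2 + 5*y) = y + 1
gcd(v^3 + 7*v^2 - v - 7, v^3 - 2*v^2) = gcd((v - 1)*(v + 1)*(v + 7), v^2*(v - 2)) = 1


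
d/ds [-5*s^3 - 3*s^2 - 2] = 3*s*(-5*s - 2)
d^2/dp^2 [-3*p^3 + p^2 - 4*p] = 2 - 18*p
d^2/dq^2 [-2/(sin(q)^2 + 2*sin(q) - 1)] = 4*(2*sin(q)^4 + 3*sin(q)^3 + sin(q)^2 - 5*sin(q) - 5)/(2*sin(q) - cos(q)^2)^3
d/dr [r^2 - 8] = 2*r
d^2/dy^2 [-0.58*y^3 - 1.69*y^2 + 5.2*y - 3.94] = -3.48*y - 3.38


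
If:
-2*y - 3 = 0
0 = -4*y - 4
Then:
No Solution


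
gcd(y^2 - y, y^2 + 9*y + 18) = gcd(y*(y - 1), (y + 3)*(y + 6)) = 1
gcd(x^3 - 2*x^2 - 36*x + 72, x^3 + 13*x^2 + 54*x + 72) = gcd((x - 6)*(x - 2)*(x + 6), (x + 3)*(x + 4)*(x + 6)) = x + 6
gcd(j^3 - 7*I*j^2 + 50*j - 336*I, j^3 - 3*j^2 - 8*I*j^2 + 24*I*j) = j - 8*I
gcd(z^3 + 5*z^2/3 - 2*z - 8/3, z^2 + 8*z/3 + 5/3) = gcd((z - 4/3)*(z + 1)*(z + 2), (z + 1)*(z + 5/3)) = z + 1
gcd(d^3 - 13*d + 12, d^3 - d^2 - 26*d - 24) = d + 4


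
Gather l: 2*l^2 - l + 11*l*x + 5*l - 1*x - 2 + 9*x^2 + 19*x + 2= 2*l^2 + l*(11*x + 4) + 9*x^2 + 18*x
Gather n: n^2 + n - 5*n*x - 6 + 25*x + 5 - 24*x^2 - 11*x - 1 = n^2 + n*(1 - 5*x) - 24*x^2 + 14*x - 2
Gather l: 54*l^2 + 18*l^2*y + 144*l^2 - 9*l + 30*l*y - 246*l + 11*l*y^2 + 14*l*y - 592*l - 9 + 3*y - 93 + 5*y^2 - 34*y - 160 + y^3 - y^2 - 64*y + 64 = l^2*(18*y + 198) + l*(11*y^2 + 44*y - 847) + y^3 + 4*y^2 - 95*y - 198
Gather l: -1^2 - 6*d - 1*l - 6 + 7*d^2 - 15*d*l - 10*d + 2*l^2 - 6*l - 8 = 7*d^2 - 16*d + 2*l^2 + l*(-15*d - 7) - 15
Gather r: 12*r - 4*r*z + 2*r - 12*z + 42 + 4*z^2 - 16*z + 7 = r*(14 - 4*z) + 4*z^2 - 28*z + 49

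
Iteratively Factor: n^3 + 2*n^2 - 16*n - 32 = (n - 4)*(n^2 + 6*n + 8) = (n - 4)*(n + 4)*(n + 2)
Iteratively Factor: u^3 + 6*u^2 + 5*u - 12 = (u + 3)*(u^2 + 3*u - 4) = (u - 1)*(u + 3)*(u + 4)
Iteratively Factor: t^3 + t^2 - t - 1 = (t + 1)*(t^2 - 1) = (t + 1)^2*(t - 1)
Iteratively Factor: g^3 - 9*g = (g - 3)*(g^2 + 3*g) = (g - 3)*(g + 3)*(g)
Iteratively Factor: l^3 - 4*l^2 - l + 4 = (l + 1)*(l^2 - 5*l + 4) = (l - 1)*(l + 1)*(l - 4)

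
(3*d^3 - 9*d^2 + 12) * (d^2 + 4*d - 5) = 3*d^5 + 3*d^4 - 51*d^3 + 57*d^2 + 48*d - 60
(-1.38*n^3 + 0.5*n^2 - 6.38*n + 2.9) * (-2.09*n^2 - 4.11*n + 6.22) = 2.8842*n^5 + 4.6268*n^4 + 2.6956*n^3 + 23.2708*n^2 - 51.6026*n + 18.038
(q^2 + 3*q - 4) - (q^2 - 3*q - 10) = 6*q + 6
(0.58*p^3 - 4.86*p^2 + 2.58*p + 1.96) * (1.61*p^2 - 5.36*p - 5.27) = 0.9338*p^5 - 10.9334*p^4 + 27.1468*p^3 + 14.939*p^2 - 24.1022*p - 10.3292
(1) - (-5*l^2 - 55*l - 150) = 5*l^2 + 55*l + 151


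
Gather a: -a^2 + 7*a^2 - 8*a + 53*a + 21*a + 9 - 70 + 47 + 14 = 6*a^2 + 66*a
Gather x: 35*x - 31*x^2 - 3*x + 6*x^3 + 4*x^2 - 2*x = 6*x^3 - 27*x^2 + 30*x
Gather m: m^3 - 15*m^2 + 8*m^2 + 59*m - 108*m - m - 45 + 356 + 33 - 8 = m^3 - 7*m^2 - 50*m + 336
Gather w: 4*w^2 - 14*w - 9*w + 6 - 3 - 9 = 4*w^2 - 23*w - 6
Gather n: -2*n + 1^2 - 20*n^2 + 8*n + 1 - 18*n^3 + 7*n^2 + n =-18*n^3 - 13*n^2 + 7*n + 2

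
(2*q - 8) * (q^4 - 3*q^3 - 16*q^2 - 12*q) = 2*q^5 - 14*q^4 - 8*q^3 + 104*q^2 + 96*q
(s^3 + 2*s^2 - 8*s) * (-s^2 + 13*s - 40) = -s^5 + 11*s^4 - 6*s^3 - 184*s^2 + 320*s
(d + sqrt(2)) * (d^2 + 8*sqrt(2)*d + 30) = d^3 + 9*sqrt(2)*d^2 + 46*d + 30*sqrt(2)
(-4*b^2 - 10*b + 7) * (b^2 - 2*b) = -4*b^4 - 2*b^3 + 27*b^2 - 14*b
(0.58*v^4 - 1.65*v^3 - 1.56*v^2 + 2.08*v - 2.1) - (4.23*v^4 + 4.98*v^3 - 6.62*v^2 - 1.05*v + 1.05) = -3.65*v^4 - 6.63*v^3 + 5.06*v^2 + 3.13*v - 3.15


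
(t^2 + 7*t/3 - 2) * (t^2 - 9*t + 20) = t^4 - 20*t^3/3 - 3*t^2 + 194*t/3 - 40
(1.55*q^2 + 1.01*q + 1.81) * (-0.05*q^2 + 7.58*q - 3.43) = -0.0775*q^4 + 11.6985*q^3 + 2.2488*q^2 + 10.2555*q - 6.2083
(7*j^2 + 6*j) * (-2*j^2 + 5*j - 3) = -14*j^4 + 23*j^3 + 9*j^2 - 18*j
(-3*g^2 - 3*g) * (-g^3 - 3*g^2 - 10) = 3*g^5 + 12*g^4 + 9*g^3 + 30*g^2 + 30*g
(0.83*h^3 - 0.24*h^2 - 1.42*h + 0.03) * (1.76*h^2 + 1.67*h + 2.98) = 1.4608*h^5 + 0.9637*h^4 - 0.4266*h^3 - 3.0338*h^2 - 4.1815*h + 0.0894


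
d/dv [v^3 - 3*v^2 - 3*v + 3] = 3*v^2 - 6*v - 3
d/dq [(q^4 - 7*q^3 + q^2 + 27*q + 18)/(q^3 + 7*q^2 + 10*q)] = (q^6 + 14*q^5 - 20*q^4 - 194*q^3 - 233*q^2 - 252*q - 180)/(q^2*(q^4 + 14*q^3 + 69*q^2 + 140*q + 100))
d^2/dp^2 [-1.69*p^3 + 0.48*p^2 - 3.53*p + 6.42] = 0.96 - 10.14*p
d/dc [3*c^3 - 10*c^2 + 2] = c*(9*c - 20)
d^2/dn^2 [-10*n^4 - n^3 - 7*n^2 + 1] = -120*n^2 - 6*n - 14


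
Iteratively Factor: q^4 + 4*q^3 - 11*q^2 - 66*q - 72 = (q - 4)*(q^3 + 8*q^2 + 21*q + 18) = (q - 4)*(q + 2)*(q^2 + 6*q + 9) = (q - 4)*(q + 2)*(q + 3)*(q + 3)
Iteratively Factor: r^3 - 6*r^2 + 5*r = (r - 1)*(r^2 - 5*r) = (r - 5)*(r - 1)*(r)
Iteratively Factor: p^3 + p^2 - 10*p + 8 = (p - 1)*(p^2 + 2*p - 8) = (p - 2)*(p - 1)*(p + 4)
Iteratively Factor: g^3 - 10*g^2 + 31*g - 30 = (g - 5)*(g^2 - 5*g + 6) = (g - 5)*(g - 2)*(g - 3)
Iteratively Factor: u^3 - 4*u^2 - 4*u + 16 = (u + 2)*(u^2 - 6*u + 8) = (u - 2)*(u + 2)*(u - 4)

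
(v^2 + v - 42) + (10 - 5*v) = v^2 - 4*v - 32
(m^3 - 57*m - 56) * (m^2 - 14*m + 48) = m^5 - 14*m^4 - 9*m^3 + 742*m^2 - 1952*m - 2688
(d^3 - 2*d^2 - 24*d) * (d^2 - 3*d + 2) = d^5 - 5*d^4 - 16*d^3 + 68*d^2 - 48*d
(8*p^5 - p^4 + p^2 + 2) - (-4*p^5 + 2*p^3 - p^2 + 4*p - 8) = 12*p^5 - p^4 - 2*p^3 + 2*p^2 - 4*p + 10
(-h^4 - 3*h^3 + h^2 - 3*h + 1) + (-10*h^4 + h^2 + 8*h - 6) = -11*h^4 - 3*h^3 + 2*h^2 + 5*h - 5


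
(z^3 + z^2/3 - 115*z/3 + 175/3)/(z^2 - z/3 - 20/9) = 3*(z^2 + 2*z - 35)/(3*z + 4)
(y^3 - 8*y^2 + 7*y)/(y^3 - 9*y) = (y^2 - 8*y + 7)/(y^2 - 9)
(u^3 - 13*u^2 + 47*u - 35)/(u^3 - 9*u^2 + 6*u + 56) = (u^2 - 6*u + 5)/(u^2 - 2*u - 8)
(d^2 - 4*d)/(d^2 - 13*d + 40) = d*(d - 4)/(d^2 - 13*d + 40)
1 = 1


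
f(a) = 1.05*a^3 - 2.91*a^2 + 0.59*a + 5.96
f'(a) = 3.15*a^2 - 5.82*a + 0.59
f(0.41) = 5.79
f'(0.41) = -1.27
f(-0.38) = 5.26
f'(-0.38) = 3.26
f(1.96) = 3.84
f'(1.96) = 1.28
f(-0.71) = 3.70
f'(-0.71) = 6.31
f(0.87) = 4.96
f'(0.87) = -2.09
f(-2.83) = -42.81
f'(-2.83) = 42.29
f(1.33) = 4.07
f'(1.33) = -1.58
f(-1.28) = -1.76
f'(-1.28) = 13.20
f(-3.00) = -50.35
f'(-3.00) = 46.40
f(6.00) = 131.54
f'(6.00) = 79.07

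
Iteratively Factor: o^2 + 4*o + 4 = (o + 2)*(o + 2)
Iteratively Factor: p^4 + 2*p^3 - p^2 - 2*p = (p - 1)*(p^3 + 3*p^2 + 2*p) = p*(p - 1)*(p^2 + 3*p + 2) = p*(p - 1)*(p + 2)*(p + 1)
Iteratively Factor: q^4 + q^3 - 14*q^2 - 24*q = (q - 4)*(q^3 + 5*q^2 + 6*q) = (q - 4)*(q + 2)*(q^2 + 3*q) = (q - 4)*(q + 2)*(q + 3)*(q)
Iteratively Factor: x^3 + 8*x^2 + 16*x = (x)*(x^2 + 8*x + 16) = x*(x + 4)*(x + 4)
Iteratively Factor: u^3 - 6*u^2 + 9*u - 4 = (u - 1)*(u^2 - 5*u + 4) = (u - 1)^2*(u - 4)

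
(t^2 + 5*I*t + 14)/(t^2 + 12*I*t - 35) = (t - 2*I)/(t + 5*I)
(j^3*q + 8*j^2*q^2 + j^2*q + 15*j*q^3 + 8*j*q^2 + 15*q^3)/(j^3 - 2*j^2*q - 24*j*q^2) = q*(-j^3 - 8*j^2*q - j^2 - 15*j*q^2 - 8*j*q - 15*q^2)/(j*(-j^2 + 2*j*q + 24*q^2))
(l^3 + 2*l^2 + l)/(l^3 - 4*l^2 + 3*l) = (l^2 + 2*l + 1)/(l^2 - 4*l + 3)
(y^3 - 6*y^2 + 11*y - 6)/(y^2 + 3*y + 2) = (y^3 - 6*y^2 + 11*y - 6)/(y^2 + 3*y + 2)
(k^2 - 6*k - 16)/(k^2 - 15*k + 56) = (k + 2)/(k - 7)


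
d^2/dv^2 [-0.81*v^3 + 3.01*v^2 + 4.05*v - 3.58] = 6.02 - 4.86*v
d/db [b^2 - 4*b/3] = 2*b - 4/3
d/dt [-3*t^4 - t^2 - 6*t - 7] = -12*t^3 - 2*t - 6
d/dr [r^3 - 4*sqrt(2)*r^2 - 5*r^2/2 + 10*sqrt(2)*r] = 3*r^2 - 8*sqrt(2)*r - 5*r + 10*sqrt(2)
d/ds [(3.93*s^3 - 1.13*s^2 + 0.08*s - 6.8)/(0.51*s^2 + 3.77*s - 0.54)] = (2.0043*s^4 + 29.6322*s^3 - 10.6675*s^2 + 8.1564*s + 25.5928)/(0.2601*s^4 + 3.8454*s^3 + 13.6621*s^2 - 4.0716*s + 0.2916)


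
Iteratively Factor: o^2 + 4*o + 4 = (o + 2)*(o + 2)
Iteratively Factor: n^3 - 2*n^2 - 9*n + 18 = (n - 2)*(n^2 - 9) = (n - 2)*(n + 3)*(n - 3)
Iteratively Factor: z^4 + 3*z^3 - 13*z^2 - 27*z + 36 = (z - 1)*(z^3 + 4*z^2 - 9*z - 36) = (z - 3)*(z - 1)*(z^2 + 7*z + 12) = (z - 3)*(z - 1)*(z + 3)*(z + 4)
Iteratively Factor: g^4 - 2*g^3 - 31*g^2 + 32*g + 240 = (g + 4)*(g^3 - 6*g^2 - 7*g + 60) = (g + 3)*(g + 4)*(g^2 - 9*g + 20) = (g - 4)*(g + 3)*(g + 4)*(g - 5)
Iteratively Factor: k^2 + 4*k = (k)*(k + 4)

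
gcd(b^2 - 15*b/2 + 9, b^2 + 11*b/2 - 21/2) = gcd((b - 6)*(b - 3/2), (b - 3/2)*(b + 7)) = b - 3/2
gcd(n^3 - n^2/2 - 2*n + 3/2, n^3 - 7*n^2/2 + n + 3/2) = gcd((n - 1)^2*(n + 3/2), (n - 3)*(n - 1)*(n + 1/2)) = n - 1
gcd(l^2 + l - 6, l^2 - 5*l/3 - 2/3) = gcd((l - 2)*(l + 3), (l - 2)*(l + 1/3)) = l - 2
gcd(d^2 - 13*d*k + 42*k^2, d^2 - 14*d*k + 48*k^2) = d - 6*k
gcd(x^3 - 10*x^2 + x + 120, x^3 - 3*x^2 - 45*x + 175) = x - 5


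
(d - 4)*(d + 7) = d^2 + 3*d - 28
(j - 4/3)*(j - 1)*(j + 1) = j^3 - 4*j^2/3 - j + 4/3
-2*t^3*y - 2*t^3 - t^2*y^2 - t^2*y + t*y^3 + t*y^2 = (-2*t + y)*(t + y)*(t*y + t)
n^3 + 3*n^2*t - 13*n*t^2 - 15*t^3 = (n - 3*t)*(n + t)*(n + 5*t)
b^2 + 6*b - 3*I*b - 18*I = (b + 6)*(b - 3*I)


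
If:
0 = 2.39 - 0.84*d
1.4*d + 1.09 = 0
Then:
No Solution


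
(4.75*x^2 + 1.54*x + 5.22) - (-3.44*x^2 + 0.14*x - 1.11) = 8.19*x^2 + 1.4*x + 6.33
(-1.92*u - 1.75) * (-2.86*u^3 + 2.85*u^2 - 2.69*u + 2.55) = 5.4912*u^4 - 0.467*u^3 + 0.1773*u^2 - 0.1885*u - 4.4625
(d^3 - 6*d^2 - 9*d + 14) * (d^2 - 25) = d^5 - 6*d^4 - 34*d^3 + 164*d^2 + 225*d - 350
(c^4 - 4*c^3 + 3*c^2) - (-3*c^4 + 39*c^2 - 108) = 4*c^4 - 4*c^3 - 36*c^2 + 108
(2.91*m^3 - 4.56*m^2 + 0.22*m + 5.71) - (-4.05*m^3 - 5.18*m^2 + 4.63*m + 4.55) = 6.96*m^3 + 0.62*m^2 - 4.41*m + 1.16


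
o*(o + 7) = o^2 + 7*o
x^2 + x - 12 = (x - 3)*(x + 4)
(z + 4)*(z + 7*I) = z^2 + 4*z + 7*I*z + 28*I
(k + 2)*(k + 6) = k^2 + 8*k + 12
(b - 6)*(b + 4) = b^2 - 2*b - 24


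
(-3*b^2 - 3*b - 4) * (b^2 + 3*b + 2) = -3*b^4 - 12*b^3 - 19*b^2 - 18*b - 8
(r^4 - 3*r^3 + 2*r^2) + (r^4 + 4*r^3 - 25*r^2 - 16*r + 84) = 2*r^4 + r^3 - 23*r^2 - 16*r + 84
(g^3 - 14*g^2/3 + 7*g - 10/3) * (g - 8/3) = g^4 - 22*g^3/3 + 175*g^2/9 - 22*g + 80/9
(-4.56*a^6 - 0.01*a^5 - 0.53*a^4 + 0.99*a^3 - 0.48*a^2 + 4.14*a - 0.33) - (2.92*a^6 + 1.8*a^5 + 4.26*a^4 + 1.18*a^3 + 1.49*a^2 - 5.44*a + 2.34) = -7.48*a^6 - 1.81*a^5 - 4.79*a^4 - 0.19*a^3 - 1.97*a^2 + 9.58*a - 2.67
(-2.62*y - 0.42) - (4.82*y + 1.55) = -7.44*y - 1.97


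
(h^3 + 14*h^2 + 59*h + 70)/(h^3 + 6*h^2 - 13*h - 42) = (h + 5)/(h - 3)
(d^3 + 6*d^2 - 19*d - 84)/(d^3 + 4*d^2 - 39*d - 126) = (d - 4)/(d - 6)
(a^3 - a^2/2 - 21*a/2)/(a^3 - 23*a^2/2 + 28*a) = (a + 3)/(a - 8)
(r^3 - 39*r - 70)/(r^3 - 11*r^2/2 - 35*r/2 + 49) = 2*(r^2 + 7*r + 10)/(2*r^2 + 3*r - 14)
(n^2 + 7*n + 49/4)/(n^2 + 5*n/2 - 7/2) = (n + 7/2)/(n - 1)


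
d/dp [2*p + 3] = 2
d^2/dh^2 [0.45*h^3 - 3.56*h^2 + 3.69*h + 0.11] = 2.7*h - 7.12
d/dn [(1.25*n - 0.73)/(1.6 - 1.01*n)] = (1.275327*n - 2.02032)/(1.01*n - 1.6)^3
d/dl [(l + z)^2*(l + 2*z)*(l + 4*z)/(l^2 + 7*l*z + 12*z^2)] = (2*l^3 + 13*l^2*z + 24*l*z^2 + 13*z^3)/(l^2 + 6*l*z + 9*z^2)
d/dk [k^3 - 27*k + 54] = 3*k^2 - 27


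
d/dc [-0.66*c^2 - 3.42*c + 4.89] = -1.32*c - 3.42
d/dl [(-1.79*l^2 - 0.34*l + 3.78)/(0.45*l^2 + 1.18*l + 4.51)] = (-1.9592*l^2 - 19.5478*l - 5.9938)/(0.2025*l^4 + 1.062*l^3 + 5.4514*l^2 + 10.6436*l + 20.3401)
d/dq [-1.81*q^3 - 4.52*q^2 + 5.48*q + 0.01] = -5.43*q^2 - 9.04*q + 5.48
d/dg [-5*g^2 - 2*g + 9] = -10*g - 2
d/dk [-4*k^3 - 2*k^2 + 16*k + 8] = -12*k^2 - 4*k + 16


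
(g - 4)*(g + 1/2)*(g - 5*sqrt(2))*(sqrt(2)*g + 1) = sqrt(2)*g^4 - 9*g^3 - 7*sqrt(2)*g^3/2 - 7*sqrt(2)*g^2 + 63*g^2/2 + 18*g + 35*sqrt(2)*g/2 + 10*sqrt(2)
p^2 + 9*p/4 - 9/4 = (p - 3/4)*(p + 3)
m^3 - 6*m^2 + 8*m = m*(m - 4)*(m - 2)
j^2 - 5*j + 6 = (j - 3)*(j - 2)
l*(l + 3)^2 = l^3 + 6*l^2 + 9*l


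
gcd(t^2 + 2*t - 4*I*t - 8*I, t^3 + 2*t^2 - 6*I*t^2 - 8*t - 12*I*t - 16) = t^2 + t*(2 - 4*I) - 8*I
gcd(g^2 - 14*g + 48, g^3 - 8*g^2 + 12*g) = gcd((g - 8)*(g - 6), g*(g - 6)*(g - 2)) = g - 6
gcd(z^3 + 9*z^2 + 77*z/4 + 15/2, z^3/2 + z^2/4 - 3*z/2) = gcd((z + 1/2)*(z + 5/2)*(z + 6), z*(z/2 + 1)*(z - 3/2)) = 1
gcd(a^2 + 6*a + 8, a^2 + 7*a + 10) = a + 2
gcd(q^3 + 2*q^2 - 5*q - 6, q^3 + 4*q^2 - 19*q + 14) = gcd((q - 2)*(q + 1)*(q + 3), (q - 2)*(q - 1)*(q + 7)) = q - 2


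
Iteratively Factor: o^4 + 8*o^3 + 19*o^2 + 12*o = (o + 3)*(o^3 + 5*o^2 + 4*o) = (o + 3)*(o + 4)*(o^2 + o) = o*(o + 3)*(o + 4)*(o + 1)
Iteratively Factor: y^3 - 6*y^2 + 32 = (y - 4)*(y^2 - 2*y - 8) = (y - 4)^2*(y + 2)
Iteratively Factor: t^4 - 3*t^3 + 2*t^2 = (t - 2)*(t^3 - t^2) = t*(t - 2)*(t^2 - t) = t*(t - 2)*(t - 1)*(t)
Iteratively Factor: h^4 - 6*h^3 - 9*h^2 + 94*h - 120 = (h - 3)*(h^3 - 3*h^2 - 18*h + 40) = (h - 3)*(h + 4)*(h^2 - 7*h + 10) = (h - 5)*(h - 3)*(h + 4)*(h - 2)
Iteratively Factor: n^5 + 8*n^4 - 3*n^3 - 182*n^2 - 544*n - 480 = (n + 2)*(n^4 + 6*n^3 - 15*n^2 - 152*n - 240) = (n + 2)*(n + 3)*(n^3 + 3*n^2 - 24*n - 80) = (n + 2)*(n + 3)*(n + 4)*(n^2 - n - 20) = (n - 5)*(n + 2)*(n + 3)*(n + 4)*(n + 4)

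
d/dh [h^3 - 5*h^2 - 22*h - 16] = 3*h^2 - 10*h - 22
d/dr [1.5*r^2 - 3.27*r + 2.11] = 3.0*r - 3.27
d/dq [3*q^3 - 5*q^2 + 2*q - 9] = 9*q^2 - 10*q + 2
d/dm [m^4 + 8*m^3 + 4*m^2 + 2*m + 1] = 4*m^3 + 24*m^2 + 8*m + 2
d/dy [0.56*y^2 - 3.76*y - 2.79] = 1.12*y - 3.76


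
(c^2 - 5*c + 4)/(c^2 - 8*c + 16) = (c - 1)/(c - 4)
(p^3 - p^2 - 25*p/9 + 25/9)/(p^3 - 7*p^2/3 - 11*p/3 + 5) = (p - 5/3)/(p - 3)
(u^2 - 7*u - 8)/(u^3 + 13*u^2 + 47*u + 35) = (u - 8)/(u^2 + 12*u + 35)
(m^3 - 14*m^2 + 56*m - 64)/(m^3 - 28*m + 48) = (m - 8)/(m + 6)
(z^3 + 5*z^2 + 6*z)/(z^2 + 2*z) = z + 3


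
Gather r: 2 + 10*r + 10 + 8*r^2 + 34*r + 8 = 8*r^2 + 44*r + 20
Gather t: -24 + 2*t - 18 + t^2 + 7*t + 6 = t^2 + 9*t - 36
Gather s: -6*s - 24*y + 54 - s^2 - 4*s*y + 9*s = -s^2 + s*(3 - 4*y) - 24*y + 54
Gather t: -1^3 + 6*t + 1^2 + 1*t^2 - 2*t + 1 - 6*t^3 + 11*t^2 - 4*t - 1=-6*t^3 + 12*t^2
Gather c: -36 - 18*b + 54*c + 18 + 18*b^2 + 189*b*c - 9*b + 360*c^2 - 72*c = 18*b^2 - 27*b + 360*c^2 + c*(189*b - 18) - 18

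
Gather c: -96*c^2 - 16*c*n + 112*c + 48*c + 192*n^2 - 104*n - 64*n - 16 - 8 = -96*c^2 + c*(160 - 16*n) + 192*n^2 - 168*n - 24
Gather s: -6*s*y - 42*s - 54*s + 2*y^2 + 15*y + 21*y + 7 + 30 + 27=s*(-6*y - 96) + 2*y^2 + 36*y + 64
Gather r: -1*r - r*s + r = -r*s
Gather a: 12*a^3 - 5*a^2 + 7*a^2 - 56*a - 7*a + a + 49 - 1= 12*a^3 + 2*a^2 - 62*a + 48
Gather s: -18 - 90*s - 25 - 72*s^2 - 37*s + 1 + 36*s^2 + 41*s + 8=-36*s^2 - 86*s - 34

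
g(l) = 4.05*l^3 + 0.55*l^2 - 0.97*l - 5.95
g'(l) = 12.15*l^2 + 1.1*l - 0.97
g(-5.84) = -788.19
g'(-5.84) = 406.99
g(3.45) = 163.56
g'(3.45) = 147.44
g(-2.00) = -34.21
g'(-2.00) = 45.43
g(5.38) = 635.42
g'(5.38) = 356.62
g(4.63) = 403.32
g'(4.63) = 264.58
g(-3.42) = -158.21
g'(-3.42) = 137.38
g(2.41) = 51.60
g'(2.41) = 72.25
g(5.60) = 717.11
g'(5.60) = 386.21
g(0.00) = -5.95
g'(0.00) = -0.97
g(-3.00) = -107.44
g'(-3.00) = 105.08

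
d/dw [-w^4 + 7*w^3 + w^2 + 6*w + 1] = -4*w^3 + 21*w^2 + 2*w + 6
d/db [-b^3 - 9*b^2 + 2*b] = -3*b^2 - 18*b + 2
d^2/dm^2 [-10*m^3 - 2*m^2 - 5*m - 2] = -60*m - 4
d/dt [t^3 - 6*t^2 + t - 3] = 3*t^2 - 12*t + 1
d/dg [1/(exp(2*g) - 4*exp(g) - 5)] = 2*(2 - exp(g))*exp(g)/(-exp(2*g) + 4*exp(g) + 5)^2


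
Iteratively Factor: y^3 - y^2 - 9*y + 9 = (y - 3)*(y^2 + 2*y - 3) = (y - 3)*(y + 3)*(y - 1)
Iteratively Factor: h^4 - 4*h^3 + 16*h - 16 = (h - 2)*(h^3 - 2*h^2 - 4*h + 8) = (h - 2)^2*(h^2 - 4) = (h - 2)^2*(h + 2)*(h - 2)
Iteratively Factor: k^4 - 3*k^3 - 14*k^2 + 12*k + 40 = (k + 2)*(k^3 - 5*k^2 - 4*k + 20) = (k - 2)*(k + 2)*(k^2 - 3*k - 10) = (k - 5)*(k - 2)*(k + 2)*(k + 2)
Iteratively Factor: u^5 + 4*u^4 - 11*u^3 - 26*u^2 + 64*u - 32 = (u + 4)*(u^4 - 11*u^2 + 18*u - 8) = (u - 1)*(u + 4)*(u^3 + u^2 - 10*u + 8) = (u - 1)^2*(u + 4)*(u^2 + 2*u - 8) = (u - 2)*(u - 1)^2*(u + 4)*(u + 4)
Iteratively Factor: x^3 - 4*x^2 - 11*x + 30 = (x - 2)*(x^2 - 2*x - 15) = (x - 2)*(x + 3)*(x - 5)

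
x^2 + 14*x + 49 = (x + 7)^2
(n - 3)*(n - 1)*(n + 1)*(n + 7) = n^4 + 4*n^3 - 22*n^2 - 4*n + 21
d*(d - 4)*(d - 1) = d^3 - 5*d^2 + 4*d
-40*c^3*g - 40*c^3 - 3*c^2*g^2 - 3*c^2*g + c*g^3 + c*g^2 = (-8*c + g)*(5*c + g)*(c*g + c)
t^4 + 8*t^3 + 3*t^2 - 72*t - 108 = (t - 3)*(t + 2)*(t + 3)*(t + 6)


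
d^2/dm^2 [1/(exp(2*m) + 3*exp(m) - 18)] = (2*(2*exp(m) + 3)^2*exp(m) - (4*exp(m) + 3)*(exp(2*m) + 3*exp(m) - 18))*exp(m)/(exp(2*m) + 3*exp(m) - 18)^3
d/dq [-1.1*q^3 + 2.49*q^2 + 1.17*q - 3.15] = -3.3*q^2 + 4.98*q + 1.17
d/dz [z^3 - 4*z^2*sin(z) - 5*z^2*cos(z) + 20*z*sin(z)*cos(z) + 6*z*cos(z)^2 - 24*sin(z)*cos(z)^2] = 5*z^2*sin(z) - 4*z^2*cos(z) + 3*z^2 - 8*z*sin(z) - 6*z*sin(2*z) - 10*z*cos(z) + 20*z*cos(2*z) + 10*sin(2*z) - 6*cos(z) + 3*cos(2*z) - 18*cos(3*z) + 3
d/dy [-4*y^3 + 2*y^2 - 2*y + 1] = -12*y^2 + 4*y - 2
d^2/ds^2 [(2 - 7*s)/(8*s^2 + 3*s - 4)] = 2*(-(7*s - 2)*(16*s + 3)^2 + (168*s + 5)*(8*s^2 + 3*s - 4))/(8*s^2 + 3*s - 4)^3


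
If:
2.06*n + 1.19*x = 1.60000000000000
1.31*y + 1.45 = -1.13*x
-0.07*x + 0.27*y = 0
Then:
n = 1.35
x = -0.99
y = -0.26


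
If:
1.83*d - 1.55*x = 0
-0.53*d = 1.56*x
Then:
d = 0.00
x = 0.00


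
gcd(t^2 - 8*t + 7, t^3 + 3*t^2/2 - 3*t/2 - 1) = t - 1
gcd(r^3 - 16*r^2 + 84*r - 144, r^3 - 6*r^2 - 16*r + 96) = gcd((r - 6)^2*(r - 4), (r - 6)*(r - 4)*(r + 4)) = r^2 - 10*r + 24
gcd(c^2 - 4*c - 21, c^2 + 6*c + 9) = c + 3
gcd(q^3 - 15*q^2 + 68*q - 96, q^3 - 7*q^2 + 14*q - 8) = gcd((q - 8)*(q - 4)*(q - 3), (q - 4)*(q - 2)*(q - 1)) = q - 4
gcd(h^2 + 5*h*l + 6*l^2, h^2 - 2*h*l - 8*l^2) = h + 2*l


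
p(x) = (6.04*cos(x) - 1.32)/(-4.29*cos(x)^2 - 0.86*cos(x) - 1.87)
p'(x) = (-8.58*sin(x)*cos(x) - 0.86*sin(x))*(6.04*cos(x) - 1.32)/(-4.29*cos(x)^2 - 0.86*cos(x) - 1.87)^2 - 6.04*sin(x)/(-4.29*cos(x)^2 - 0.86*cos(x) - 1.87)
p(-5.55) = -0.65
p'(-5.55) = 0.18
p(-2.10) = 1.73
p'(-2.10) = -0.01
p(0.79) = -0.64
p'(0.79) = 0.25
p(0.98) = -0.56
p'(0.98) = 0.66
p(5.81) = -0.67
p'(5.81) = -0.02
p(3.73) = 1.54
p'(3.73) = 0.49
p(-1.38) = 0.08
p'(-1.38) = -2.80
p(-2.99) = 1.40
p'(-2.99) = 0.13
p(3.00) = 1.40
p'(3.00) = -0.13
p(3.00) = 1.40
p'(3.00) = -0.13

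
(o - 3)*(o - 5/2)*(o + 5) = o^3 - o^2/2 - 20*o + 75/2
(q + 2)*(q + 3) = q^2 + 5*q + 6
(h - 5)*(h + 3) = h^2 - 2*h - 15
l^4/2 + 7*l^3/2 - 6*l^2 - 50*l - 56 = (l/2 + 1)*(l - 4)*(l + 2)*(l + 7)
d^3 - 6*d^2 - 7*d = d*(d - 7)*(d + 1)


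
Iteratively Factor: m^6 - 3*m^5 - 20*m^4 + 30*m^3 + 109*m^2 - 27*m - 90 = (m - 1)*(m^5 - 2*m^4 - 22*m^3 + 8*m^2 + 117*m + 90) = (m - 1)*(m + 1)*(m^4 - 3*m^3 - 19*m^2 + 27*m + 90) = (m - 3)*(m - 1)*(m + 1)*(m^3 - 19*m - 30) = (m - 5)*(m - 3)*(m - 1)*(m + 1)*(m^2 + 5*m + 6) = (m - 5)*(m - 3)*(m - 1)*(m + 1)*(m + 2)*(m + 3)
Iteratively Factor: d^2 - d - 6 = (d + 2)*(d - 3)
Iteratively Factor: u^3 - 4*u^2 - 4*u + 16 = (u - 4)*(u^2 - 4) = (u - 4)*(u - 2)*(u + 2)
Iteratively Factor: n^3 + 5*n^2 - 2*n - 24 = (n + 3)*(n^2 + 2*n - 8) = (n + 3)*(n + 4)*(n - 2)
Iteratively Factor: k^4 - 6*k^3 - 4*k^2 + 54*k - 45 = (k - 5)*(k^3 - k^2 - 9*k + 9) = (k - 5)*(k - 1)*(k^2 - 9) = (k - 5)*(k - 3)*(k - 1)*(k + 3)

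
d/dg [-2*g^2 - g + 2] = -4*g - 1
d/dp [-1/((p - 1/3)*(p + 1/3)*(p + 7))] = 9*(27*p^2 + 126*p - 1)/(81*p^6 + 1134*p^5 + 3951*p^4 - 252*p^3 - 881*p^2 + 14*p + 49)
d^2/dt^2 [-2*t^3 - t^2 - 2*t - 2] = -12*t - 2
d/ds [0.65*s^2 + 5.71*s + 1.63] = 1.3*s + 5.71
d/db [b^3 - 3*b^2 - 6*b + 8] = 3*b^2 - 6*b - 6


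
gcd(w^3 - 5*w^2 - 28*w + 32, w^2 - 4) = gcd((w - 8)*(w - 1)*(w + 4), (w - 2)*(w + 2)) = 1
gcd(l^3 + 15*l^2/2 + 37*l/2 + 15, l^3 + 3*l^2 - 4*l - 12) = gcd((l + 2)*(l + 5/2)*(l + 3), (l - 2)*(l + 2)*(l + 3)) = l^2 + 5*l + 6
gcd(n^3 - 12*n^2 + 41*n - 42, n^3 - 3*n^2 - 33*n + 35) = n - 7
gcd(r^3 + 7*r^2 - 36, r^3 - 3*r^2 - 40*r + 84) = r^2 + 4*r - 12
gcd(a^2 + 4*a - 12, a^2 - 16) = 1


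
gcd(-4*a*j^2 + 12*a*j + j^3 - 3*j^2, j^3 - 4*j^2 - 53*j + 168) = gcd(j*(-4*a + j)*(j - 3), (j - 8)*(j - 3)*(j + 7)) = j - 3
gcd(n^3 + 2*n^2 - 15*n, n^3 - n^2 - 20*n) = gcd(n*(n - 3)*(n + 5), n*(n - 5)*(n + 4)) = n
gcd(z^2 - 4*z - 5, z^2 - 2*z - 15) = z - 5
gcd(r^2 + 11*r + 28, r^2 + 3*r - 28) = r + 7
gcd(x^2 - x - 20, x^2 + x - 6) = 1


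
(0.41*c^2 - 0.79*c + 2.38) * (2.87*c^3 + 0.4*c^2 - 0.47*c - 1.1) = 1.1767*c^5 - 2.1033*c^4 + 6.3219*c^3 + 0.8723*c^2 - 0.2496*c - 2.618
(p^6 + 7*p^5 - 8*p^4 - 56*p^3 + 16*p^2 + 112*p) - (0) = p^6 + 7*p^5 - 8*p^4 - 56*p^3 + 16*p^2 + 112*p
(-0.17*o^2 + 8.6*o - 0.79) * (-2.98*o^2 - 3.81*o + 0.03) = 0.5066*o^4 - 24.9803*o^3 - 30.4169*o^2 + 3.2679*o - 0.0237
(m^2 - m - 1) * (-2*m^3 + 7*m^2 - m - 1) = -2*m^5 + 9*m^4 - 6*m^3 - 7*m^2 + 2*m + 1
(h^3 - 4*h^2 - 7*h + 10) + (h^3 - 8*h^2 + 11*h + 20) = 2*h^3 - 12*h^2 + 4*h + 30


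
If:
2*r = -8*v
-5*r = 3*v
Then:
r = 0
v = 0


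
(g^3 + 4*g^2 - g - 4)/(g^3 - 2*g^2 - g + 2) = (g + 4)/(g - 2)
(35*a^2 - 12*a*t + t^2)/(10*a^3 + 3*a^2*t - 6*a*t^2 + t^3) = (-7*a + t)/(-2*a^2 - a*t + t^2)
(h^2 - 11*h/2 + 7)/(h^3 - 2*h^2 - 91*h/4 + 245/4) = 2*(h - 2)/(2*h^2 + 3*h - 35)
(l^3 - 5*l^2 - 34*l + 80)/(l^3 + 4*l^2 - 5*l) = (l^2 - 10*l + 16)/(l*(l - 1))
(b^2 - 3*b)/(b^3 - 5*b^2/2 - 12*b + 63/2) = 2*b/(2*b^2 + b - 21)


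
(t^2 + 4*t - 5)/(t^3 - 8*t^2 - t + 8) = (t + 5)/(t^2 - 7*t - 8)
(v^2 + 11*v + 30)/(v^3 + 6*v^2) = (v + 5)/v^2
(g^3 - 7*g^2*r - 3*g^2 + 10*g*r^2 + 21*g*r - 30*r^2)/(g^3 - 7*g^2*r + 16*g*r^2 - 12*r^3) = (g^2 - 5*g*r - 3*g + 15*r)/(g^2 - 5*g*r + 6*r^2)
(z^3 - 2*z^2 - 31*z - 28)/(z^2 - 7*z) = z + 5 + 4/z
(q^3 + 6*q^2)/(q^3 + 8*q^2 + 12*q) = q/(q + 2)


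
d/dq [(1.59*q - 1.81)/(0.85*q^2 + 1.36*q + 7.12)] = (-1.3515*q^2 + 3.077*q + 13.7824)/(0.7225*q^4 + 2.312*q^3 + 13.9536*q^2 + 19.3664*q + 50.6944)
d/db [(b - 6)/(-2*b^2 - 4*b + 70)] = (-b^2/2 - b + (b - 6)*(b + 1) + 35/2)/(b^2 + 2*b - 35)^2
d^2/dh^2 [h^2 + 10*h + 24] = 2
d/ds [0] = 0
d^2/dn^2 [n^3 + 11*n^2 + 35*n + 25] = 6*n + 22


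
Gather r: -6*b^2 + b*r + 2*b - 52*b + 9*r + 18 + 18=-6*b^2 - 50*b + r*(b + 9) + 36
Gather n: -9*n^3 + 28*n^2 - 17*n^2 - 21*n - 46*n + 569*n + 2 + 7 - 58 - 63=-9*n^3 + 11*n^2 + 502*n - 112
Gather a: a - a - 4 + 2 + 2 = 0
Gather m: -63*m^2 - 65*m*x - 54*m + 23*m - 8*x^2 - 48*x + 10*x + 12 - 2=-63*m^2 + m*(-65*x - 31) - 8*x^2 - 38*x + 10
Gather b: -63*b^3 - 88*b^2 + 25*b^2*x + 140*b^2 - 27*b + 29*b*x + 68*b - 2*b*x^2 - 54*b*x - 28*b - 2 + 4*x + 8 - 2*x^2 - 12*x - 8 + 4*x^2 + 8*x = -63*b^3 + b^2*(25*x + 52) + b*(-2*x^2 - 25*x + 13) + 2*x^2 - 2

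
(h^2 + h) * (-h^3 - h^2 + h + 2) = -h^5 - 2*h^4 + 3*h^2 + 2*h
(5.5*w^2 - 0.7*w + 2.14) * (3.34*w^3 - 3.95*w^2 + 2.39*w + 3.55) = 18.37*w^5 - 24.063*w^4 + 23.0576*w^3 + 9.399*w^2 + 2.6296*w + 7.597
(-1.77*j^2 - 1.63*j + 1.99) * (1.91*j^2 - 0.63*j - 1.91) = -3.3807*j^4 - 1.9982*j^3 + 8.2085*j^2 + 1.8596*j - 3.8009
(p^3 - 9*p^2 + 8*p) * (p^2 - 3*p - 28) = p^5 - 12*p^4 + 7*p^3 + 228*p^2 - 224*p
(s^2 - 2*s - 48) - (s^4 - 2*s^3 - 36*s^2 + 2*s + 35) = -s^4 + 2*s^3 + 37*s^2 - 4*s - 83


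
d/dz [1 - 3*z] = -3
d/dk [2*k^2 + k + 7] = 4*k + 1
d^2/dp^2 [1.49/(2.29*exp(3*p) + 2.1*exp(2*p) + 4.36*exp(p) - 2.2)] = (1.49*(6.87*exp(2*p) + 4.2*exp(p) + 4.36)*(13.74*exp(2*p) + 8.4*exp(p) + 8.72)*exp(p) - (30.7089*exp(2*p) + 12.516*exp(p) + 6.4964)*(2.29*exp(3*p) + 2.1*exp(2*p) + 4.36*exp(p) - 2.2))*exp(p)/(2.29*exp(3*p) + 2.1*exp(2*p) + 4.36*exp(p) - 2.2)^3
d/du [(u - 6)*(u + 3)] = 2*u - 3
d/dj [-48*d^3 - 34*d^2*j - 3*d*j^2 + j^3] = -34*d^2 - 6*d*j + 3*j^2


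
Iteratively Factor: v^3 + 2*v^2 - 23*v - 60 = (v + 3)*(v^2 - v - 20) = (v + 3)*(v + 4)*(v - 5)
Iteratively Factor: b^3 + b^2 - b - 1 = (b + 1)*(b^2 - 1) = (b - 1)*(b + 1)*(b + 1)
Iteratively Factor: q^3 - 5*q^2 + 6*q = (q - 3)*(q^2 - 2*q) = (q - 3)*(q - 2)*(q)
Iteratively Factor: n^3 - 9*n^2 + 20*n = (n - 4)*(n^2 - 5*n) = n*(n - 4)*(n - 5)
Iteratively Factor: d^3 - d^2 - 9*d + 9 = (d - 3)*(d^2 + 2*d - 3) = (d - 3)*(d + 3)*(d - 1)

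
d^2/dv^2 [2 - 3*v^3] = -18*v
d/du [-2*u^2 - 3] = -4*u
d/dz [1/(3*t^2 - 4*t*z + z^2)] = 2*(2*t - z)/(3*t^2 - 4*t*z + z^2)^2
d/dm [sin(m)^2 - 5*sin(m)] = (2*sin(m) - 5)*cos(m)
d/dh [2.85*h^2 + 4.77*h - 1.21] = 5.7*h + 4.77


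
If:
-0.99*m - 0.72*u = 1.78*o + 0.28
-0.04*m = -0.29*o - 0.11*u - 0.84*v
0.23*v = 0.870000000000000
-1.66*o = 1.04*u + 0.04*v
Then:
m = 14.25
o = -22.65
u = 36.00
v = 3.78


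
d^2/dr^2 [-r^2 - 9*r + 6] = -2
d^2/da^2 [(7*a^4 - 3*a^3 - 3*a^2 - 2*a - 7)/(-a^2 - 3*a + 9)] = 2*(-7*a^6 - 63*a^5 + 1559*a^3 - 3543*a^2 + 846*a + 423)/(a^6 + 9*a^5 - 135*a^3 + 729*a - 729)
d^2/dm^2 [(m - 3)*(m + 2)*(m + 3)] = 6*m + 4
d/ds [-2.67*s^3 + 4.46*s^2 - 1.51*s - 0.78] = -8.01*s^2 + 8.92*s - 1.51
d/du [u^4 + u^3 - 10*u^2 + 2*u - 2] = 4*u^3 + 3*u^2 - 20*u + 2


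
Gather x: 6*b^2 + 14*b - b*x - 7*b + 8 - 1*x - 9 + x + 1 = 6*b^2 - b*x + 7*b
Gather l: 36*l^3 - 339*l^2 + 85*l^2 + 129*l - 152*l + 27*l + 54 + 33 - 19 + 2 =36*l^3 - 254*l^2 + 4*l + 70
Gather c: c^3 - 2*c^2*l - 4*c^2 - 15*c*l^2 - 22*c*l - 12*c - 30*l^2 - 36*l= c^3 + c^2*(-2*l - 4) + c*(-15*l^2 - 22*l - 12) - 30*l^2 - 36*l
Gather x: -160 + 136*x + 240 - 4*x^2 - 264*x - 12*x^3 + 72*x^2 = -12*x^3 + 68*x^2 - 128*x + 80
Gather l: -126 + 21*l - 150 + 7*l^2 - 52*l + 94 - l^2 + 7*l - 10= 6*l^2 - 24*l - 192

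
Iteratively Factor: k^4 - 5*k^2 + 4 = (k + 2)*(k^3 - 2*k^2 - k + 2) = (k + 1)*(k + 2)*(k^2 - 3*k + 2) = (k - 1)*(k + 1)*(k + 2)*(k - 2)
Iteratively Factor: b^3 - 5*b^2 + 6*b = (b - 2)*(b^2 - 3*b) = (b - 3)*(b - 2)*(b)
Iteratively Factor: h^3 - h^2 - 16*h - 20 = (h + 2)*(h^2 - 3*h - 10) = (h - 5)*(h + 2)*(h + 2)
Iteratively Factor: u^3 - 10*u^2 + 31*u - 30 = (u - 5)*(u^2 - 5*u + 6) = (u - 5)*(u - 2)*(u - 3)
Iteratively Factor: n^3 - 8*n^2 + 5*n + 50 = (n - 5)*(n^2 - 3*n - 10) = (n - 5)^2*(n + 2)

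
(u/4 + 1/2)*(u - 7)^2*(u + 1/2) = u^4/4 - 23*u^3/8 + 15*u^2/4 + 217*u/8 + 49/4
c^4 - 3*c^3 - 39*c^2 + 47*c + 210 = (c - 7)*(c - 3)*(c + 2)*(c + 5)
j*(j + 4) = j^2 + 4*j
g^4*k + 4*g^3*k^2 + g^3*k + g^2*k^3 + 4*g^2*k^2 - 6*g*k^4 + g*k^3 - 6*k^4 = (g - k)*(g + 2*k)*(g + 3*k)*(g*k + k)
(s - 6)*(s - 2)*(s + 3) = s^3 - 5*s^2 - 12*s + 36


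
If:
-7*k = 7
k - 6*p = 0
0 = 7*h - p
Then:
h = -1/42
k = -1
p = -1/6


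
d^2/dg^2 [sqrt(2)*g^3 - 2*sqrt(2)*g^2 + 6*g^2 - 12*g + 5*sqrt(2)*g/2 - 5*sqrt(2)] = 6*sqrt(2)*g - 4*sqrt(2) + 12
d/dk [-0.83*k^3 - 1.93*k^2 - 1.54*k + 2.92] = -2.49*k^2 - 3.86*k - 1.54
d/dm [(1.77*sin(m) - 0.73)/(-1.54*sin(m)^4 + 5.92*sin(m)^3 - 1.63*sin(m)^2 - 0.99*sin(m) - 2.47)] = (8.1774*sin(m)^4 - 25.4536*sin(m)^3 + 15.8499*sin(m)^2 - 2.3798*sin(m) - 5.0946)*cos(m)/(2.3716*sin(m)^8 - 18.2336*sin(m)^7 + 40.0668*sin(m)^6 - 16.25*sin(m)^5 - 1.4571*sin(m)^4 - 26.0174*sin(m)^3 + 9.0323*sin(m)^2 + 4.8906*sin(m) + 6.1009)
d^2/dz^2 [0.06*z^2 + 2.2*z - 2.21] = 0.120000000000000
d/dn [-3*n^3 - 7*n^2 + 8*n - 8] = -9*n^2 - 14*n + 8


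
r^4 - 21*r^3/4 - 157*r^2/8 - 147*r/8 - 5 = (r - 8)*(r + 1/2)*(r + 1)*(r + 5/4)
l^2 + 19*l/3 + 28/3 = (l + 7/3)*(l + 4)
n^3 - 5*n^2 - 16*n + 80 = (n - 5)*(n - 4)*(n + 4)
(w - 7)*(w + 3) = w^2 - 4*w - 21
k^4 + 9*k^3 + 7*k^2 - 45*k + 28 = (k - 1)^2*(k + 4)*(k + 7)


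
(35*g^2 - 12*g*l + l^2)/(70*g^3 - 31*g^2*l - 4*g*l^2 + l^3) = (5*g - l)/(10*g^2 - 3*g*l - l^2)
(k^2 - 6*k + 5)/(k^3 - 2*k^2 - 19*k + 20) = 1/(k + 4)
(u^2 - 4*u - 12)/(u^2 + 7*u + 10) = (u - 6)/(u + 5)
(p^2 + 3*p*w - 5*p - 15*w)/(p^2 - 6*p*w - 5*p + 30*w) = (p + 3*w)/(p - 6*w)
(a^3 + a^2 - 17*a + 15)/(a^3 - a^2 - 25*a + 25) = (a - 3)/(a - 5)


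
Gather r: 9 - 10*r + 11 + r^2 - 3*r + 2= r^2 - 13*r + 22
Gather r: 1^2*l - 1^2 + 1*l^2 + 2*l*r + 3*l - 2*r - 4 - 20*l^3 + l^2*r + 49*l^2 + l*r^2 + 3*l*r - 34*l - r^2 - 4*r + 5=-20*l^3 + 50*l^2 - 30*l + r^2*(l - 1) + r*(l^2 + 5*l - 6)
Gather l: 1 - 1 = 0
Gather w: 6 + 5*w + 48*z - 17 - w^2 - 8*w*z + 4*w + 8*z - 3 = -w^2 + w*(9 - 8*z) + 56*z - 14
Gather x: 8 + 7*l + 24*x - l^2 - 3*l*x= -l^2 + 7*l + x*(24 - 3*l) + 8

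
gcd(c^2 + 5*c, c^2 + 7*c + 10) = c + 5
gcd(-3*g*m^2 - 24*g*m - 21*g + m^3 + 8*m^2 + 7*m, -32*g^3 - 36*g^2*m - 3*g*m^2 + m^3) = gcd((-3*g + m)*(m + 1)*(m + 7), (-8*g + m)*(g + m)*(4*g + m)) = 1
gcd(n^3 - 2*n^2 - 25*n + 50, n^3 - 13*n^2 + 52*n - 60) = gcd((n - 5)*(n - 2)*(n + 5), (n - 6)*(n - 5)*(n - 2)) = n^2 - 7*n + 10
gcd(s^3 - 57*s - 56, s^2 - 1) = s + 1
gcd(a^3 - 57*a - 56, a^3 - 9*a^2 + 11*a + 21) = a + 1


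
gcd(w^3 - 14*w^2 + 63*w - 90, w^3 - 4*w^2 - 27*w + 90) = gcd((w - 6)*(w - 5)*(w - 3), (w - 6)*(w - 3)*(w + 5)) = w^2 - 9*w + 18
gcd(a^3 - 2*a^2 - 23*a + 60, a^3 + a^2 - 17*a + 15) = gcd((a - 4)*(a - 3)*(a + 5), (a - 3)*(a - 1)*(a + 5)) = a^2 + 2*a - 15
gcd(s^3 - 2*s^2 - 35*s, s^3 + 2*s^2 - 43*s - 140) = s^2 - 2*s - 35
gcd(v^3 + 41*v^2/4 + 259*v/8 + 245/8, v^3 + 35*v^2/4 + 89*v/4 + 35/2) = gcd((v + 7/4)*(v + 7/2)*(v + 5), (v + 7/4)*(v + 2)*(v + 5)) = v^2 + 27*v/4 + 35/4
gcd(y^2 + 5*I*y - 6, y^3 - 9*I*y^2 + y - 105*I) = y + 3*I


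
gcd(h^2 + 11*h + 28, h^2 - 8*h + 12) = 1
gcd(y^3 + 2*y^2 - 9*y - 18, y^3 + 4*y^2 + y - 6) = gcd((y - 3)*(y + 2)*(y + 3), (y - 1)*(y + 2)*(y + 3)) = y^2 + 5*y + 6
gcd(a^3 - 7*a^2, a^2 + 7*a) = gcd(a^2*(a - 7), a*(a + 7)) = a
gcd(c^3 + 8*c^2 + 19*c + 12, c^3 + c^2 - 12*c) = c + 4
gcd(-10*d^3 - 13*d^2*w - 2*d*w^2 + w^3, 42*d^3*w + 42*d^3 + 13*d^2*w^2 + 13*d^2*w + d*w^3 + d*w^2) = 1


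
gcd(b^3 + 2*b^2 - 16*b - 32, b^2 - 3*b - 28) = b + 4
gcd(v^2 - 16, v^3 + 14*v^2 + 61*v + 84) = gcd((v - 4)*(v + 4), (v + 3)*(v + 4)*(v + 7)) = v + 4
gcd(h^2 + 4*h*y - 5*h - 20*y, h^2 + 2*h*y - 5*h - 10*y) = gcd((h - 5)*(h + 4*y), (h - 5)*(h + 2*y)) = h - 5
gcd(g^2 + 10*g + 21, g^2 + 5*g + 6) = g + 3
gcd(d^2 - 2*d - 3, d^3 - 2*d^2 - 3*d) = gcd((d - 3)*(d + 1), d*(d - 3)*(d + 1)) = d^2 - 2*d - 3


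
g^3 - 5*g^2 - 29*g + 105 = (g - 7)*(g - 3)*(g + 5)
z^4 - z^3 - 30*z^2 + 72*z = z*(z - 4)*(z - 3)*(z + 6)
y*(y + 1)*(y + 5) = y^3 + 6*y^2 + 5*y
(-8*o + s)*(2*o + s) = -16*o^2 - 6*o*s + s^2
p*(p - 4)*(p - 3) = p^3 - 7*p^2 + 12*p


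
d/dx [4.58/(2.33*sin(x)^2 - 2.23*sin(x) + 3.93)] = (10.2134 - 21.3428*sin(x))*cos(x)/(2.33*sin(x)^2 - 2.23*sin(x) + 3.93)^2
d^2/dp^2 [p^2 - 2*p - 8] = 2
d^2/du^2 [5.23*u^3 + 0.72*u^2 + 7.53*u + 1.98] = 31.38*u + 1.44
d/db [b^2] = 2*b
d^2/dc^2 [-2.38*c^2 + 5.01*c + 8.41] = -4.76000000000000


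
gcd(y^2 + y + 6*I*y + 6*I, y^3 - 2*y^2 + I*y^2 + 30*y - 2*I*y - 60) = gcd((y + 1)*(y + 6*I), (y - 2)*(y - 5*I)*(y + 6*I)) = y + 6*I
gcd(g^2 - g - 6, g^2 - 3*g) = g - 3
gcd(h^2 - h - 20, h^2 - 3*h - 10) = h - 5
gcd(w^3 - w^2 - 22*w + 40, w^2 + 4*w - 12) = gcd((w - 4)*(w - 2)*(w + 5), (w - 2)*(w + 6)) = w - 2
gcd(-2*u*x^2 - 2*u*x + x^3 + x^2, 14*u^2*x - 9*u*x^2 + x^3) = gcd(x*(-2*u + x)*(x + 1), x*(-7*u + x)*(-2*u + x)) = -2*u*x + x^2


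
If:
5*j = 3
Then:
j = 3/5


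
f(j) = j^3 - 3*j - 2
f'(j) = 3*j^2 - 3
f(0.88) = -3.96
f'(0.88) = -0.68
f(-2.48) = -9.81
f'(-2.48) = 15.45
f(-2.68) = -13.21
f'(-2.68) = 18.55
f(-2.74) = -14.35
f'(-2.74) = 19.52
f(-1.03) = -0.00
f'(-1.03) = 0.18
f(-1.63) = -1.44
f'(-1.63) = 4.97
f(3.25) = 22.58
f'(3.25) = 28.69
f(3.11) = 18.75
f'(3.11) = 26.02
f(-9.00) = -704.00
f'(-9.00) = 240.00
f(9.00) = 700.00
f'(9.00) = 240.00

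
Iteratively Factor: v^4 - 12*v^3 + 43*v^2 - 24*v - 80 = (v - 4)*(v^3 - 8*v^2 + 11*v + 20) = (v - 4)^2*(v^2 - 4*v - 5) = (v - 5)*(v - 4)^2*(v + 1)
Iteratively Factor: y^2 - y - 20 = (y + 4)*(y - 5)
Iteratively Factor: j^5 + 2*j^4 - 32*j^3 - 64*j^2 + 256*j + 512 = (j + 4)*(j^4 - 2*j^3 - 24*j^2 + 32*j + 128) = (j - 4)*(j + 4)*(j^3 + 2*j^2 - 16*j - 32) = (j - 4)*(j + 4)^2*(j^2 - 2*j - 8) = (j - 4)*(j + 2)*(j + 4)^2*(j - 4)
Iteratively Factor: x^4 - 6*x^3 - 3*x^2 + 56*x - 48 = (x - 4)*(x^3 - 2*x^2 - 11*x + 12) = (x - 4)*(x + 3)*(x^2 - 5*x + 4) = (x - 4)^2*(x + 3)*(x - 1)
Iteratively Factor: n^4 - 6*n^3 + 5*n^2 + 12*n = (n - 4)*(n^3 - 2*n^2 - 3*n) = n*(n - 4)*(n^2 - 2*n - 3) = n*(n - 4)*(n - 3)*(n + 1)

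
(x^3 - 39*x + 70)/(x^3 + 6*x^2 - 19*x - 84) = (x^2 - 7*x + 10)/(x^2 - x - 12)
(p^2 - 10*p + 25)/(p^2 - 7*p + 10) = (p - 5)/(p - 2)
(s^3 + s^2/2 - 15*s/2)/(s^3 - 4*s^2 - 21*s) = (s - 5/2)/(s - 7)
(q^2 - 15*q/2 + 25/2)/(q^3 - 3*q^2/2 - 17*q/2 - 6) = (-2*q^2 + 15*q - 25)/(-2*q^3 + 3*q^2 + 17*q + 12)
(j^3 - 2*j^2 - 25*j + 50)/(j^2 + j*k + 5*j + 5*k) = (j^2 - 7*j + 10)/(j + k)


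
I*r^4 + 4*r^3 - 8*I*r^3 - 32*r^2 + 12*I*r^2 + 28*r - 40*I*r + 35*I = (r - 7)*(r - 5*I)*(r + I)*(I*r - I)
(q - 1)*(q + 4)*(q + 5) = q^3 + 8*q^2 + 11*q - 20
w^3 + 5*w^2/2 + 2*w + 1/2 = (w + 1/2)*(w + 1)^2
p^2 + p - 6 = (p - 2)*(p + 3)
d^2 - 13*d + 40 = (d - 8)*(d - 5)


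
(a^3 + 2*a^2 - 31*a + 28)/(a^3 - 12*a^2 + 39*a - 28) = (a + 7)/(a - 7)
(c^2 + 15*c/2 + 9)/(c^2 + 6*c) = (c + 3/2)/c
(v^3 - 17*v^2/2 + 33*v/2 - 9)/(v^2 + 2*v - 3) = (v^2 - 15*v/2 + 9)/(v + 3)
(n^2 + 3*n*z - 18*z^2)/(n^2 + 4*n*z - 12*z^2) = (-n + 3*z)/(-n + 2*z)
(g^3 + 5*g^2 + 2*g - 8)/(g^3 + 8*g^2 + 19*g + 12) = (g^2 + g - 2)/(g^2 + 4*g + 3)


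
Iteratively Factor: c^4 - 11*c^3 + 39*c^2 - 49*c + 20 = (c - 1)*(c^3 - 10*c^2 + 29*c - 20) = (c - 4)*(c - 1)*(c^2 - 6*c + 5) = (c - 4)*(c - 1)^2*(c - 5)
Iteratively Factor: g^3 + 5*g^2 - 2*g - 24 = (g + 4)*(g^2 + g - 6) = (g + 3)*(g + 4)*(g - 2)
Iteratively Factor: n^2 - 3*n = (n - 3)*(n)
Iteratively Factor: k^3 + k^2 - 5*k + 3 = (k - 1)*(k^2 + 2*k - 3) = (k - 1)^2*(k + 3)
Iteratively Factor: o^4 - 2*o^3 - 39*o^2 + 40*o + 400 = (o + 4)*(o^3 - 6*o^2 - 15*o + 100) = (o - 5)*(o + 4)*(o^2 - o - 20) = (o - 5)^2*(o + 4)*(o + 4)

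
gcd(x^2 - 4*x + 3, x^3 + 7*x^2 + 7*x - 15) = x - 1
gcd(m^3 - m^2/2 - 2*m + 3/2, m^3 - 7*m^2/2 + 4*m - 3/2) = m^2 - 2*m + 1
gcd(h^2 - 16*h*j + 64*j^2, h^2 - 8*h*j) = h - 8*j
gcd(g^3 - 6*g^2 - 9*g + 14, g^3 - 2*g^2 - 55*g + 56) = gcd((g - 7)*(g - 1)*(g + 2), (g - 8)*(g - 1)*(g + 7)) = g - 1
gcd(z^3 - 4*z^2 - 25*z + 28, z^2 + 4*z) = z + 4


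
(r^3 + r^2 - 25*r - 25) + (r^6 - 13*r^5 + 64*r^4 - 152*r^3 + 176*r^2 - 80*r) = r^6 - 13*r^5 + 64*r^4 - 151*r^3 + 177*r^2 - 105*r - 25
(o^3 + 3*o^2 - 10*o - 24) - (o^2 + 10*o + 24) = o^3 + 2*o^2 - 20*o - 48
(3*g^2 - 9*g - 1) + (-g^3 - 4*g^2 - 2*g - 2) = -g^3 - g^2 - 11*g - 3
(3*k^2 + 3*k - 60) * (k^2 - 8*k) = 3*k^4 - 21*k^3 - 84*k^2 + 480*k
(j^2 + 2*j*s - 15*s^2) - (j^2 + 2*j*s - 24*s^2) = 9*s^2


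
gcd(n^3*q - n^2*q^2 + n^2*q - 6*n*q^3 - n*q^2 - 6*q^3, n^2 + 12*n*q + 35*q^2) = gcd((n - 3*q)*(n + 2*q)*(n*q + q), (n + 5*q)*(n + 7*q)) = 1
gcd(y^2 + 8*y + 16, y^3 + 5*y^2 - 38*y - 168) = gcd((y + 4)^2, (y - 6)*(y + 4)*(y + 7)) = y + 4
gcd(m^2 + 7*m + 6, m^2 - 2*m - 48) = m + 6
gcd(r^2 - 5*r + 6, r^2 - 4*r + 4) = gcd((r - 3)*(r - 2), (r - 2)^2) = r - 2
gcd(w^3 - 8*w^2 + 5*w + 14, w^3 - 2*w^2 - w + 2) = w^2 - w - 2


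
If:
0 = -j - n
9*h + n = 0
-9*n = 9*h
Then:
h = 0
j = 0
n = 0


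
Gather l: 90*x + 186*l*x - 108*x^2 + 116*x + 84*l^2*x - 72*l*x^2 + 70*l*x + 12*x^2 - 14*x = 84*l^2*x + l*(-72*x^2 + 256*x) - 96*x^2 + 192*x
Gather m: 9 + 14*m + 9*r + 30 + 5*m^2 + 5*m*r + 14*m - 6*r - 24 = 5*m^2 + m*(5*r + 28) + 3*r + 15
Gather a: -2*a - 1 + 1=-2*a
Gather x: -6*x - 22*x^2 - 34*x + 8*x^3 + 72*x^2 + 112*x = 8*x^3 + 50*x^2 + 72*x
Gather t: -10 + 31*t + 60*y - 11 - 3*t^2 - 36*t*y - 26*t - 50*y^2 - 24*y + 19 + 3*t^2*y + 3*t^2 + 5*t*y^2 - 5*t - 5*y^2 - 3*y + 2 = 3*t^2*y + t*(5*y^2 - 36*y) - 55*y^2 + 33*y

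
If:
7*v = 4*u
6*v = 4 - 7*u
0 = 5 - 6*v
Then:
No Solution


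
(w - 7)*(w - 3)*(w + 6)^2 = w^4 + 2*w^3 - 63*w^2 - 108*w + 756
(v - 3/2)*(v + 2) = v^2 + v/2 - 3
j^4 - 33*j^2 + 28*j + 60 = (j - 5)*(j - 2)*(j + 1)*(j + 6)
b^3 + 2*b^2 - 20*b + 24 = (b - 2)^2*(b + 6)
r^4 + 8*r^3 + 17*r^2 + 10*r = r*(r + 1)*(r + 2)*(r + 5)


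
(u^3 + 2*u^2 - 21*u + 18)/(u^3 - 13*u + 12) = (u + 6)/(u + 4)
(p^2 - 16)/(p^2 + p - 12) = (p - 4)/(p - 3)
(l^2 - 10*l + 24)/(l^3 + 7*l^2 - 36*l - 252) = (l - 4)/(l^2 + 13*l + 42)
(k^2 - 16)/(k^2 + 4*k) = (k - 4)/k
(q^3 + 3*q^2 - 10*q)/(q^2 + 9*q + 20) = q*(q - 2)/(q + 4)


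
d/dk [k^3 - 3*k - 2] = 3*k^2 - 3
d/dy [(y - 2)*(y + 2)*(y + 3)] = 3*y^2 + 6*y - 4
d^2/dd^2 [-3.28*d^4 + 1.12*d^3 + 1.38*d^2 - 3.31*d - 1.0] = -39.36*d^2 + 6.72*d + 2.76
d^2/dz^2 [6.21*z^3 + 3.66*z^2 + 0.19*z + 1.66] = 37.26*z + 7.32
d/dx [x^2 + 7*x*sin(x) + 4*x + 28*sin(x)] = 7*x*cos(x) + 2*x + 7*sin(x) + 28*cos(x) + 4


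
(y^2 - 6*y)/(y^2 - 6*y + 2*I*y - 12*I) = y/(y + 2*I)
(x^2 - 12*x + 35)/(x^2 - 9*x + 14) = (x - 5)/(x - 2)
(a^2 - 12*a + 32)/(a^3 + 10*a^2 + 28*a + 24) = (a^2 - 12*a + 32)/(a^3 + 10*a^2 + 28*a + 24)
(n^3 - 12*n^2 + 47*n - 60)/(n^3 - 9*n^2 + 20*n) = (n - 3)/n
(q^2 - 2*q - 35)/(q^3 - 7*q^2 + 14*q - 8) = (q^2 - 2*q - 35)/(q^3 - 7*q^2 + 14*q - 8)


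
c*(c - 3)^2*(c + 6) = c^4 - 27*c^2 + 54*c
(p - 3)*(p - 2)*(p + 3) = p^3 - 2*p^2 - 9*p + 18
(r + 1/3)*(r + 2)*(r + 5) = r^3 + 22*r^2/3 + 37*r/3 + 10/3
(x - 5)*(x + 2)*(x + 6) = x^3 + 3*x^2 - 28*x - 60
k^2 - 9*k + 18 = (k - 6)*(k - 3)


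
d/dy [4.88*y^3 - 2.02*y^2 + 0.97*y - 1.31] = 14.64*y^2 - 4.04*y + 0.97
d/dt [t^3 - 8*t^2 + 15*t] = 3*t^2 - 16*t + 15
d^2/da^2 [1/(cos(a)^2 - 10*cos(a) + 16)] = (-8*sin(a)^4 + 76*sin(a)^2 - 395*cos(a) + 15*cos(3*a) + 268)/(2*(cos(a) - 8)^3*(cos(a) - 2)^3)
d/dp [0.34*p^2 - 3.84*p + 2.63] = 0.68*p - 3.84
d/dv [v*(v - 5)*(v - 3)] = 3*v^2 - 16*v + 15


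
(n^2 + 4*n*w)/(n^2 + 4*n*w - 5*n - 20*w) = n/(n - 5)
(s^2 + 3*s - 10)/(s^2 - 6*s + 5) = (s^2 + 3*s - 10)/(s^2 - 6*s + 5)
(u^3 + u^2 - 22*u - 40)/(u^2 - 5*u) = u + 6 + 8/u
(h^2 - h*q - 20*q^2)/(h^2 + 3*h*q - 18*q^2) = (h^2 - h*q - 20*q^2)/(h^2 + 3*h*q - 18*q^2)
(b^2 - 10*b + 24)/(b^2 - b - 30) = (b - 4)/(b + 5)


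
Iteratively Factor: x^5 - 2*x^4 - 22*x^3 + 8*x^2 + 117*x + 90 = (x - 3)*(x^4 + x^3 - 19*x^2 - 49*x - 30) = (x - 3)*(x + 2)*(x^3 - x^2 - 17*x - 15) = (x - 5)*(x - 3)*(x + 2)*(x^2 + 4*x + 3) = (x - 5)*(x - 3)*(x + 1)*(x + 2)*(x + 3)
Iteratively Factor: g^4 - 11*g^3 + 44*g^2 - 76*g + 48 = (g - 3)*(g^3 - 8*g^2 + 20*g - 16) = (g - 3)*(g - 2)*(g^2 - 6*g + 8) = (g - 4)*(g - 3)*(g - 2)*(g - 2)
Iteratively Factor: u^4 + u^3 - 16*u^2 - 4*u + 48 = (u - 3)*(u^3 + 4*u^2 - 4*u - 16) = (u - 3)*(u - 2)*(u^2 + 6*u + 8) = (u - 3)*(u - 2)*(u + 2)*(u + 4)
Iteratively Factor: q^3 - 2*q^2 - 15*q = (q)*(q^2 - 2*q - 15) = q*(q + 3)*(q - 5)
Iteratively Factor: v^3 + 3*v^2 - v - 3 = (v + 3)*(v^2 - 1) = (v - 1)*(v + 3)*(v + 1)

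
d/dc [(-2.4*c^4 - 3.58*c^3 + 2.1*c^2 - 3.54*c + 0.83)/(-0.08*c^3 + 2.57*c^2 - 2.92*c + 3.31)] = (0.192*c^6 - 12.336*c^5 + 11.9914*c^4 - 11.4352*c^3 - 32.3844*c^2 + 9.6358*c - 9.2938)/(0.0064*c^6 - 0.4112*c^5 + 7.0721*c^4 - 15.5384*c^3 + 25.5398*c^2 - 19.3304*c + 10.9561)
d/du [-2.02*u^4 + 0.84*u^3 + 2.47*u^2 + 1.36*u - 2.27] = -8.08*u^3 + 2.52*u^2 + 4.94*u + 1.36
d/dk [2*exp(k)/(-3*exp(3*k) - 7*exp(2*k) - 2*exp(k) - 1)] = (12*exp(3*k) + 14*exp(2*k) - 2)*exp(k)/(9*exp(6*k) + 42*exp(5*k) + 61*exp(4*k) + 34*exp(3*k) + 18*exp(2*k) + 4*exp(k) + 1)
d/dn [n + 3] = 1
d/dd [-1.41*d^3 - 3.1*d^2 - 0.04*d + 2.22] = -4.23*d^2 - 6.2*d - 0.04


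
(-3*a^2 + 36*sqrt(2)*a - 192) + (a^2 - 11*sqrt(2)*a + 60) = -2*a^2 + 25*sqrt(2)*a - 132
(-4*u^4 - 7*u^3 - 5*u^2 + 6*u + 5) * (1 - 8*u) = 32*u^5 + 52*u^4 + 33*u^3 - 53*u^2 - 34*u + 5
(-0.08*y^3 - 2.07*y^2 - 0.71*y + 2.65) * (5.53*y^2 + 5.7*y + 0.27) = -0.4424*y^5 - 11.9031*y^4 - 15.7469*y^3 + 10.0486*y^2 + 14.9133*y + 0.7155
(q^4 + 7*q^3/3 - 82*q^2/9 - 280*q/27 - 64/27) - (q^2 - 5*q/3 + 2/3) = q^4 + 7*q^3/3 - 91*q^2/9 - 235*q/27 - 82/27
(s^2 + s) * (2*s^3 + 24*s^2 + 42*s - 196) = 2*s^5 + 26*s^4 + 66*s^3 - 154*s^2 - 196*s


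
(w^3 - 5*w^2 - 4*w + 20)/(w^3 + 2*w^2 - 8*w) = (w^2 - 3*w - 10)/(w*(w + 4))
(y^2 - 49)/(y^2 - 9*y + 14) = (y + 7)/(y - 2)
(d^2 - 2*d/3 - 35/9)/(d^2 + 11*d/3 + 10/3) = (d - 7/3)/(d + 2)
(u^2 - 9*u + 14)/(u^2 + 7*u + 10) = (u^2 - 9*u + 14)/(u^2 + 7*u + 10)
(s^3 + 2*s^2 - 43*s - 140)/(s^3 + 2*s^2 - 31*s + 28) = (s^3 + 2*s^2 - 43*s - 140)/(s^3 + 2*s^2 - 31*s + 28)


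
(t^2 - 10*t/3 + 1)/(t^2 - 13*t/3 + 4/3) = (t - 3)/(t - 4)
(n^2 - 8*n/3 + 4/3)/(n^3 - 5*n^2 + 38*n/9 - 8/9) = 3*(n - 2)/(3*n^2 - 13*n + 4)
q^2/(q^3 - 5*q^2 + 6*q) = q/(q^2 - 5*q + 6)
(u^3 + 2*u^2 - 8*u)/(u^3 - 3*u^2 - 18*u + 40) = u/(u - 5)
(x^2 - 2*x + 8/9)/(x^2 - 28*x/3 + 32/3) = (x - 2/3)/(x - 8)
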